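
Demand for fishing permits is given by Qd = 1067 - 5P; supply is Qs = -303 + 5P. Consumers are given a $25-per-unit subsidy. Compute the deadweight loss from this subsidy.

Deadweight loss = $781.25

Pre-subsidy: 1067 - 5P = -303 + 5P gives P* = 137, Q* = 382.
With the rebate, buyers effectively pay Pb = Ps − 25, where Ps is the price sellers receive.
Demand in terms of Ps becomes Qd = 1067 − 5(Ps − 25) = 1192 - 5Ps. Setting this equal to supply: 1192 - 5Ps = -303 + 5Ps, so Ps = 149.5.
Buyers pay Pb = 149.5 − 25 = 124.5; Q' = -303 + 5·149.5 = 444.5.
The subsidy expands output by 444.5 − 382 = 62.5 past the efficient level; on those units the gap between marginal cost and willingness to pay runs from 0 up to 25.
DWL = ½ × 25 × 62.5 = 781.25.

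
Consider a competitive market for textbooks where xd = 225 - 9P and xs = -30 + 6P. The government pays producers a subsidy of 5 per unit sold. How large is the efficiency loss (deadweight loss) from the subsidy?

Deadweight loss = 45

Pre-subsidy: 225 - 9P = -30 + 6P gives P* = 17, x* = 72.
With the subsidy, sellers receive Ps = Pb + 5 for each unit, where Pb is the price buyers pay.
Supply in terms of Pb becomes xs = -30 + 6(Pb + 5) = 0 + 6Pb. Setting this equal to demand: 225 - 9Pb = 0 + 6Pb, so Pb = 15.
Sellers receive Ps = 15 + 5 = 20; x' = 225 − 9·15 = 90.
The subsidy expands output by 90 − 72 = 18 past the efficient level; on those units the gap between marginal cost and willingness to pay runs from 0 up to 5.
DWL = ½ × 5 × 18 = 45.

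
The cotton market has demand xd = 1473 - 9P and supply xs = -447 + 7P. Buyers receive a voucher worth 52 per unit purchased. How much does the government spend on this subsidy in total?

Pre-subsidy: 1473 - 9P = -447 + 7P gives P* = 120, x* = 393.
With the rebate, buyers effectively pay Pb = Ps − 52, where Ps is the price sellers receive.
Demand in terms of Ps becomes xd = 1473 − 9(Ps − 52) = 1941 - 9Ps. Setting this equal to supply: 1941 - 9Ps = -447 + 7Ps, so Ps = 149.25.
Buyers pay Pb = 149.25 − 52 = 97.25; x' = -447 + 7·149.25 = 597.75.
Government outlay = subsidy × quantity = 52 × 597.75 = 31083.

Government cost = 31083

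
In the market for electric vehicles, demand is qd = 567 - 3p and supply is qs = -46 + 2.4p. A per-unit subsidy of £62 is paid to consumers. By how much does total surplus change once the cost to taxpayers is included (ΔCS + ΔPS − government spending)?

Pre-subsidy: 567 - 3p = -46 + 2.4p gives p* = 3065/27, q* = 2038/9.
With the rebate, buyers effectively pay pb = ps − 62, where ps is the price sellers receive.
Demand in terms of ps becomes qd = 567 − 3(ps − 62) = 753 - 3ps. Setting this equal to supply: 753 - 3ps = -46 + 2.4ps, so ps = 3995/27.
Buyers pay pb = 3995/27 − 62 = 2321/27; q' = -46 + 2.4·(3995/27) = 2782/9.
ΔCS = ½(2038/9 + 2782/9)(3065/27 − 2321/27) = 597680/81; ΔPS = ½(2038/9 + 2782/9)(3995/27 − 3065/27) = 747100/81.
Government spending = 62 × 2782/9 = 172484/9.
Net change = 597680/81 + 747100/81 − 172484/9 = -7688/3. The loss equals the DWL triangle ½·62·248/3.

Net change in total surplus = -7688/3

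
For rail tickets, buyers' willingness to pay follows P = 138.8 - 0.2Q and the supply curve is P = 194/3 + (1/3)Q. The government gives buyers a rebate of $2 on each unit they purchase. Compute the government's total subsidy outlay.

Government cost = $285.5

Pre-subsidy: 138.8 - 0.2Q = 194/3 + (1/3)Q gives Q* = 139 and P* = 111.
With the rebate, buyers effectively pay Pb = Ps − 2, where Ps is the price sellers receive.
On the curves, Pb = 138.8 - 0.2Q and Ps = 194/3 + (1/3)Q; the wedge Ps − Pb = 2 gives 194/3 + (1/3)Q − (138.8 - 0.2Q) = 2, so Q' = 142.75.
Then Pb = 138.8 − 0.2·142.75 = 110.25 and Ps = 194/3 + (1/3)·142.75 = 112.25.
Government outlay = subsidy × quantity = 2 × 142.75 = 285.5.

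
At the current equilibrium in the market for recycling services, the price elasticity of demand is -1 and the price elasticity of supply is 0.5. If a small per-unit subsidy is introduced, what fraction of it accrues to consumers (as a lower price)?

For a small subsidy around the equilibrium, the benefit split depends on the relative slopes, which at a point are proportional to the elasticities.
Buyer share = εs/(εs + |εd|) = 0.5/(0.5 + 1) = 1/3; seller share = |εd|/(εs + |εd|) = 2/3.

Consumer share = 1/3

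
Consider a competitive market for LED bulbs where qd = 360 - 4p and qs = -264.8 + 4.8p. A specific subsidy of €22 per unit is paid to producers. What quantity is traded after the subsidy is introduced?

q' = 124

Pre-subsidy: 360 - 4p = -264.8 + 4.8p gives p* = 71, q* = 76.
With the subsidy, sellers receive ps = pb + 22 for each unit, where pb is the price buyers pay.
Supply in terms of pb becomes qs = -264.8 + 4.8(pb + 22) = -159.2 + 4.8pb. Setting this equal to demand: 360 - 4pb = -159.2 + 4.8pb, so pb = 59.
Sellers receive ps = 59 + 22 = 81; q' = 360 − 4·59 = 124.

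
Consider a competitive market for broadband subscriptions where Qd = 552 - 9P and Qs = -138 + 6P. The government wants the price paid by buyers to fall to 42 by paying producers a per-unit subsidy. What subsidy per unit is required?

Required subsidy s = 10 per unit

At a buyer price of 42, quantity demanded is 552 − 9·42 = 174.
Sellers supply 174 only when they receive Ps with -138 + 6·Ps = 174, i.e. Ps = 52.
s = Ps − Pb = 52 − 42 = 10.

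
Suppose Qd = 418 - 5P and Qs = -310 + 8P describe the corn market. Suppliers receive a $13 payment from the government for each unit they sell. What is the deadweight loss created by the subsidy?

Deadweight loss = $260

Pre-subsidy: 418 - 5P = -310 + 8P gives P* = 56, Q* = 138.
With the subsidy, sellers receive Ps = Pb + 13 for each unit, where Pb is the price buyers pay.
Supply in terms of Pb becomes Qs = -310 + 8(Pb + 13) = -206 + 8Pb. Setting this equal to demand: 418 - 5Pb = -206 + 8Pb, so Pb = 48.
Sellers receive Ps = 48 + 13 = 61; Q' = 418 − 5·48 = 178.
The subsidy expands output by 178 − 138 = 40 past the efficient level; on those units the gap between marginal cost and willingness to pay runs from 0 up to 13.
DWL = ½ × 13 × 40 = 260.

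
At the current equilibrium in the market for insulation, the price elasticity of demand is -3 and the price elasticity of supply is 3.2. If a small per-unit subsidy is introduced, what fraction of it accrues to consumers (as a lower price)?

Consumer share = 16/31

For a small subsidy around the equilibrium, the benefit split depends on the relative slopes, which at a point are proportional to the elasticities.
Buyer share = εs/(εs + |εd|) = 3.2/(3.2 + 3) = 16/31; seller share = |εd|/(εs + |εd|) = 15/31.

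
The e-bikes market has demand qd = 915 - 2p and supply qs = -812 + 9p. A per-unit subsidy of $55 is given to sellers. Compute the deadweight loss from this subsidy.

Deadweight loss = $2475

Pre-subsidy: 915 - 2p = -812 + 9p gives p* = 157, q* = 601.
With the subsidy, sellers receive ps = pb + 55 for each unit, where pb is the price buyers pay.
Supply in terms of pb becomes qs = -812 + 9(pb + 55) = -317 + 9pb. Setting this equal to demand: 915 - 2pb = -317 + 9pb, so pb = 112.
Sellers receive ps = 112 + 55 = 167; q' = 915 − 2·112 = 691.
The subsidy expands output by 691 − 601 = 90 past the efficient level; on those units the gap between marginal cost and willingness to pay runs from 0 up to 55.
DWL = ½ × 55 × 90 = 2475.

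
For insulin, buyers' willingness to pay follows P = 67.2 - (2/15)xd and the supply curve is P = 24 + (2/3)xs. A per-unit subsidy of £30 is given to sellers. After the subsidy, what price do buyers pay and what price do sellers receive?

Pre-subsidy: 67.2 - (2/15)x = 24 + (2/3)x gives x* = 54 and P* = 60.
With the subsidy, sellers receive Ps = Pb + 30 for each unit, where Pb is the price buyers pay.
On the curves, Pb = 67.2 - (2/15)x and Ps = 24 + (2/3)x; the wedge Ps − Pb = 30 gives 24 + (2/3)x − (67.2 - (2/15)x) = 30, so x' = 91.5.
Then Pb = 67.2 − (2/15)·91.5 = 55 and Ps = 24 + (2/3)·91.5 = 85.

Buyers pay £55; sellers receive £85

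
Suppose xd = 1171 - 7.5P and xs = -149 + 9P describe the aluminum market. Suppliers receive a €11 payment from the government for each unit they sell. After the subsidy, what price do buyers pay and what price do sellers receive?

Buyers pay €74; sellers receive €85

Pre-subsidy: 1171 - 7.5P = -149 + 9P gives P* = 80, x* = 571.
With the subsidy, sellers receive Ps = Pb + 11 for each unit, where Pb is the price buyers pay.
Supply in terms of Pb becomes xs = -149 + 9(Pb + 11) = -50 + 9Pb. Setting this equal to demand: 1171 - 7.5Pb = -50 + 9Pb, so Pb = 74.
Sellers receive Ps = 74 + 11 = 85; x' = 1171 − 7.5·74 = 616.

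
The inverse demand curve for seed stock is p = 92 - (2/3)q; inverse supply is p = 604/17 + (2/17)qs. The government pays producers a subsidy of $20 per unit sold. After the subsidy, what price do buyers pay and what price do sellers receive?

Buyers pay $27; sellers receive $47

Pre-subsidy: 92 - (2/3)q = 604/17 + (2/17)q gives q* = 72 and p* = 44.
With the subsidy, sellers receive ps = pb + 20 for each unit, where pb is the price buyers pay.
On the curves, pb = 92 - (2/3)q and ps = 604/17 + (2/17)q; the wedge ps − pb = 20 gives 604/17 + (2/17)q − (92 - (2/3)q) = 20, so q' = 97.5.
Then pb = 92 − (2/3)·97.5 = 27 and ps = 604/17 + (2/17)·97.5 = 47.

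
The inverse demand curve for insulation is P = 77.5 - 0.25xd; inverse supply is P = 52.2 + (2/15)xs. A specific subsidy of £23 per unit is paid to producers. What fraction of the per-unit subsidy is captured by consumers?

Consumer share = 15/23

Pre-subsidy: 77.5 - 0.25x = 52.2 + (2/15)x gives x* = 66 and P* = 61.
With the subsidy, sellers receive Ps = Pb + 23 for each unit, where Pb is the price buyers pay.
On the curves, Pb = 77.5 - 0.25x and Ps = 52.2 + (2/15)x; the wedge Ps − Pb = 23 gives 52.2 + (2/15)x − (77.5 - 0.25x) = 23, so x' = 126.
Then Pb = 77.5 − 0.25·126 = 46 and Ps = 52.2 + (2/15)·126 = 69.
Buyers' price falls by P* − Pb = 61 − 46 = 15; sellers' price rises by Ps − P* = 69 − 61 = 8.
So consumers capture 15/23 = 15/23 of each unit of subsidy.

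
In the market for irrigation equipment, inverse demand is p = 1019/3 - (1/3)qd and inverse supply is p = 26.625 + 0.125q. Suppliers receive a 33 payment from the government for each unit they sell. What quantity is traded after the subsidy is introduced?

q' = 755

Pre-subsidy: 1019/3 - (1/3)q = 26.625 + 0.125q gives q* = 683 and p* = 112.
With the subsidy, sellers receive ps = pb + 33 for each unit, where pb is the price buyers pay.
On the curves, pb = 1019/3 - (1/3)q and ps = 26.625 + 0.125q; the wedge ps − pb = 33 gives 26.625 + 0.125q − (1019/3 - (1/3)q) = 33, so q' = 755.
Then pb = 1019/3 − (1/3)·755 = 88 and ps = 26.625 + 0.125·755 = 121.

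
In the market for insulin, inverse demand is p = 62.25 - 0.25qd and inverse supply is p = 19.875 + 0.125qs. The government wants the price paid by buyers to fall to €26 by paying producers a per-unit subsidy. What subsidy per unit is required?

At a buyer price of 26, quantity demanded is 249 − 4·26 = 145.
Sellers supply 145 only when they receive ps = 19.875 + 0.125·145 = 38.
s = ps − pb = 38 − 26 = 12.

Required subsidy s = €12 per unit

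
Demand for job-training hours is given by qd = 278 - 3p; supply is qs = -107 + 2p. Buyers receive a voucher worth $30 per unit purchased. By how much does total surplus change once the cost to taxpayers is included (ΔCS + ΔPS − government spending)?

Pre-subsidy: 278 - 3p = -107 + 2p gives p* = 77, q* = 47.
With the rebate, buyers effectively pay pb = ps − 30, where ps is the price sellers receive.
Demand in terms of ps becomes qd = 278 − 3(ps − 30) = 368 - 3ps. Setting this equal to supply: 368 - 3ps = -107 + 2ps, so ps = 95.
Buyers pay pb = 95 − 30 = 65; q' = -107 + 2·95 = 83.
ΔCS = ½(47 + 83)(77 − 65) = 780; ΔPS = ½(47 + 83)(95 − 77) = 1170.
Government spending = 30 × 83 = 2490.
Net change = 780 + 1170 − 2490 = -540. The loss equals the DWL triangle ½·30·36.

Net change in total surplus = -$540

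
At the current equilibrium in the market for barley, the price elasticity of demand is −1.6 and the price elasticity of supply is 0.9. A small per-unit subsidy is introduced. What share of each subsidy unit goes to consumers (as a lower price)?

Consumer share = 0.36

For a small subsidy around the equilibrium, the benefit split depends on the relative slopes, which at a point are proportional to the elasticities.
Buyer share = εs/(εs + |εd|) = 0.9/(0.9 + 1.6) = 0.36; seller share = |εd|/(εs + |εd|) = 0.64.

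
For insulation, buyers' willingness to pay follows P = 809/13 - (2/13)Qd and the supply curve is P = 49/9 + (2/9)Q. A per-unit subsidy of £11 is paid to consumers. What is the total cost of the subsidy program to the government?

Government cost = £1982.75

Pre-subsidy: 809/13 - (2/13)Q = 49/9 + (2/9)Q gives Q* = 151 and P* = 39.
With the rebate, buyers effectively pay Pb = Ps − 11, where Ps is the price sellers receive.
On the curves, Pb = 809/13 - (2/13)Q and Ps = 49/9 + (2/9)Q; the wedge Ps − Pb = 11 gives 49/9 + (2/9)Q − (809/13 - (2/13)Q) = 11, so Q' = 180.25.
Then Pb = 809/13 − (2/13)·180.25 = 34.5 and Ps = 49/9 + (2/9)·180.25 = 45.5.
Government outlay = subsidy × quantity = 11 × 180.25 = 1982.75.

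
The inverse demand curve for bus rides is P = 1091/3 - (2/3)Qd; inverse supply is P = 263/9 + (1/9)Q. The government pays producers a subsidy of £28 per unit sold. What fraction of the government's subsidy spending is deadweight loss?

Pre-subsidy: 1091/3 - (2/3)Q = 263/9 + (1/9)Q gives Q* = 430 and P* = 77.
With the subsidy, sellers receive Ps = Pb + 28 for each unit, where Pb is the price buyers pay.
On the curves, Pb = 1091/3 - (2/3)Q and Ps = 263/9 + (1/9)Q; the wedge Ps − Pb = 28 gives 263/9 + (1/9)Q − (1091/3 - (2/3)Q) = 28, so Q' = 466.
Then Pb = 1091/3 − (2/3)·466 = 53 and Ps = 263/9 + (1/9)·466 = 81.
ΔCS = ½(430 + 466)(77 − 53) = 10752; ΔPS = ½(430 + 466)(81 − 77) = 1792.
Government spending = 28 × 466 = 13048.
DWL = ½ × 28 × (466 − 430) = 504; fraction = 504 / 13048 = 9/233.

DWL / government spending = 9/233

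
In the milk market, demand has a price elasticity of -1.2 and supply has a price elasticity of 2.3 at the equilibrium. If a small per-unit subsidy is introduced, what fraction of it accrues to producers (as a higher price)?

For a small subsidy around the equilibrium, the benefit split depends on the relative slopes, which at a point are proportional to the elasticities.
Buyer share = εs/(εs + |εd|) = 2.3/(2.3 + 1.2) = 23/35; seller share = |εd|/(εs + |εd|) = 12/35.
So producers capture 12/35 of the subsidy.

Producer share = 12/35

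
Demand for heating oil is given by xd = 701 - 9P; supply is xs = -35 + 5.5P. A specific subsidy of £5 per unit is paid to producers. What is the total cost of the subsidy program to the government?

Government cost = 37880/29

Pre-subsidy: 701 - 9P = -35 + 5.5P gives P* = 1472/29, x* = 7081/29.
With the subsidy, sellers receive Ps = Pb + 5 for each unit, where Pb is the price buyers pay.
Supply in terms of Pb becomes xs = -35 + 5.5(Pb + 5) = -7.5 + 5.5Pb. Setting this equal to demand: 701 - 9Pb = -7.5 + 5.5Pb, so Pb = 1417/29.
Sellers receive Ps = 1417/29 + 5 = 1562/29; x' = 701 − 9·(1417/29) = 7576/29.
Government outlay = subsidy × quantity = 5 × 7576/29 = 37880/29.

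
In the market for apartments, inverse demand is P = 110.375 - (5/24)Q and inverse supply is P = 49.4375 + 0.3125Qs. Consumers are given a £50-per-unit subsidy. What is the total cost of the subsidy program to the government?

Pre-subsidy: 110.375 - (5/24)Q = 49.4375 + 0.3125Q gives Q* = 117 and P* = 86.
With the rebate, buyers effectively pay Pb = Ps − 50, where Ps is the price sellers receive.
On the curves, Pb = 110.375 - (5/24)Q and Ps = 49.4375 + 0.3125Q; the wedge Ps − Pb = 50 gives 49.4375 + 0.3125Q − (110.375 - (5/24)Q) = 50, so Q' = 213.
Then Pb = 110.375 − (5/24)·213 = 66 and Ps = 49.4375 + 0.3125·213 = 116.
Government outlay = subsidy × quantity = 50 × 213 = 10650.

Government cost = £10650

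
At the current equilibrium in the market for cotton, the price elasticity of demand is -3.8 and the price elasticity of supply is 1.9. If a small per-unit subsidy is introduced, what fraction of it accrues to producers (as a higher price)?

Producer share = 2/3

For a small subsidy around the equilibrium, the benefit split depends on the relative slopes, which at a point are proportional to the elasticities.
Buyer share = εs/(εs + |εd|) = 1.9/(1.9 + 3.8) = 1/3; seller share = |εd|/(εs + |εd|) = 2/3.
So producers capture 2/3 of the subsidy.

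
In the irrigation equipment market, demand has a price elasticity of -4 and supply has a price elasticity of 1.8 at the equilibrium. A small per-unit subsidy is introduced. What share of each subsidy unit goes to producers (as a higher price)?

For a small subsidy around the equilibrium, the benefit split depends on the relative slopes, which at a point are proportional to the elasticities.
Buyer share = εs/(εs + |εd|) = 1.8/(1.8 + 4) = 9/29; seller share = |εd|/(εs + |εd|) = 20/29.
So producers capture 20/29 of the subsidy.

Producer share = 20/29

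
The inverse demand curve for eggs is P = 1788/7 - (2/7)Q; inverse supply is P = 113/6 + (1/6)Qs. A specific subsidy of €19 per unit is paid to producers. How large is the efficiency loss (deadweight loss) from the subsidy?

Pre-subsidy: 1788/7 - (2/7)Q = 113/6 + (1/6)Q gives Q* = 523 and P* = 106.
With the subsidy, sellers receive Ps = Pb + 19 for each unit, where Pb is the price buyers pay.
On the curves, Pb = 1788/7 - (2/7)Q and Ps = 113/6 + (1/6)Q; the wedge Ps − Pb = 19 gives 113/6 + (1/6)Q − (1788/7 - (2/7)Q) = 19, so Q' = 565.
Then Pb = 1788/7 − (2/7)·565 = 94 and Ps = 113/6 + (1/6)·565 = 113.
The subsidy expands output by 565 − 523 = 42 past the efficient level; on those units the gap between marginal cost and willingness to pay runs from 0 up to 19.
DWL = ½ × 19 × 42 = 399.

Deadweight loss = €399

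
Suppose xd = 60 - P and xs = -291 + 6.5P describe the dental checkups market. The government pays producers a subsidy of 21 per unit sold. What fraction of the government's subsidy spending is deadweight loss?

DWL / government spending = 91/314

Pre-subsidy: 60 - P = -291 + 6.5P gives P* = 46.8, x* = 13.2.
With the subsidy, sellers receive Ps = Pb + 21 for each unit, where Pb is the price buyers pay.
Supply in terms of Pb becomes xs = -291 + 6.5(Pb + 21) = -154.5 + 6.5Pb. Setting this equal to demand: 60 - Pb = -154.5 + 6.5Pb, so Pb = 28.6.
Sellers receive Ps = 28.6 + 21 = 49.6; x' = 60 − 1·28.6 = 31.4.
ΔCS = ½(13.2 + 31.4)(46.8 − 28.6) = 405.86; ΔPS = ½(13.2 + 31.4)(49.6 − 46.8) = 62.44.
Government spending = 21 × 31.4 = 659.4.
DWL = ½ × 21 × (31.4 − 13.2) = 191.1; fraction = 191.1 / 659.4 = 91/314.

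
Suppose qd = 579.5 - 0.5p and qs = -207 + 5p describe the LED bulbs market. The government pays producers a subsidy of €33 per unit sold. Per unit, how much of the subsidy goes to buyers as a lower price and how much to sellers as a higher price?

Pre-subsidy: 579.5 - 0.5p = -207 + 5p gives p* = 143, q* = 508.
With the subsidy, sellers receive ps = pb + 33 for each unit, where pb is the price buyers pay.
Supply in terms of pb becomes qs = -207 + 5(pb + 33) = -42 + 5pb. Setting this equal to demand: 579.5 - 0.5pb = -42 + 5pb, so pb = 113.
Sellers receive ps = 113 + 33 = 146; q' = 579.5 − 0.5·113 = 523.
Buyers' price falls by p* − pb = 143 − 113 = 30; sellers' price rises by ps − p* = 146 − 143 = 3.

Buyers gain €30 per unit; sellers gain €3 per unit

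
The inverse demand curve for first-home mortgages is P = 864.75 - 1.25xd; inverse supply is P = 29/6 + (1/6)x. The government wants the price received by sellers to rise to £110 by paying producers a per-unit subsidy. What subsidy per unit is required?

At a seller price of 110, quantity supplied is -29 + 6·110 = 631.
Buyers absorb 631 only when they pay Pb = 864.75 − 1.25·631 = 76.
s = Ps − Pb = 110 − 76 = 34.

Required subsidy s = £34 per unit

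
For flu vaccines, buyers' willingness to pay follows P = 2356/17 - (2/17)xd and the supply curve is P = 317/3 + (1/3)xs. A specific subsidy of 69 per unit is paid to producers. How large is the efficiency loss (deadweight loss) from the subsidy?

Deadweight loss = 5278.5

Pre-subsidy: 2356/17 - (2/17)x = 317/3 + (1/3)x gives x* = 73 and P* = 130.
With the subsidy, sellers receive Ps = Pb + 69 for each unit, where Pb is the price buyers pay.
On the curves, Pb = 2356/17 - (2/17)x and Ps = 317/3 + (1/3)x; the wedge Ps − Pb = 69 gives 317/3 + (1/3)x − (2356/17 - (2/17)x) = 69, so x' = 226.
Then Pb = 2356/17 − (2/17)·226 = 112 and Ps = 317/3 + (1/3)·226 = 181.
The subsidy expands output by 226 − 73 = 153 past the efficient level; on those units the gap between marginal cost and willingness to pay runs from 0 up to 69.
DWL = ½ × 69 × 153 = 5278.5.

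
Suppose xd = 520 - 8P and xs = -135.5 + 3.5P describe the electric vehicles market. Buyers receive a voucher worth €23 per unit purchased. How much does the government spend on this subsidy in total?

Government cost = €2760

Pre-subsidy: 520 - 8P = -135.5 + 3.5P gives P* = 57, x* = 64.
With the rebate, buyers effectively pay Pb = Ps − 23, where Ps is the price sellers receive.
Demand in terms of Ps becomes xd = 520 − 8(Ps − 23) = 704 - 8Ps. Setting this equal to supply: 704 - 8Ps = -135.5 + 3.5Ps, so Ps = 73.
Buyers pay Pb = 73 − 23 = 50; x' = -135.5 + 3.5·73 = 120.
Government outlay = subsidy × quantity = 23 × 120 = 2760.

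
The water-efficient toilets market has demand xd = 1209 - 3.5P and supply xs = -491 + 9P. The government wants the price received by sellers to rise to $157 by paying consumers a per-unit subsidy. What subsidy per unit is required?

Required subsidy s = $75 per unit

At a seller price of 157, quantity supplied is -491 + 9·157 = 922.
Buyers absorb 922 only when they pay Pb with 1209 − 3.5·Pb = 922, i.e. Pb = 82.
s = Ps − Pb = 157 − 82 = 75.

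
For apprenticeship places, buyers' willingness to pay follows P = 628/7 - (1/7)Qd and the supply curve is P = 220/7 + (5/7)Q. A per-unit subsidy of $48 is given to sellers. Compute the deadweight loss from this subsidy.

Deadweight loss = $1344

Pre-subsidy: 628/7 - (1/7)Q = 220/7 + (5/7)Q gives Q* = 68 and P* = 80.
With the subsidy, sellers receive Ps = Pb + 48 for each unit, where Pb is the price buyers pay.
On the curves, Pb = 628/7 - (1/7)Q and Ps = 220/7 + (5/7)Q; the wedge Ps − Pb = 48 gives 220/7 + (5/7)Q − (628/7 - (1/7)Q) = 48, so Q' = 124.
Then Pb = 628/7 − (1/7)·124 = 72 and Ps = 220/7 + (5/7)·124 = 120.
The subsidy expands output by 124 − 68 = 56 past the efficient level; on those units the gap between marginal cost and willingness to pay runs from 0 up to 48.
DWL = ½ × 48 × 56 = 1344.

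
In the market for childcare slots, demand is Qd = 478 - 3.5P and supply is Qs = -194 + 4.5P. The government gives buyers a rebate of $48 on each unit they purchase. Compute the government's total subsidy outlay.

Government cost = $13368

Pre-subsidy: 478 - 3.5P = -194 + 4.5P gives P* = 84, Q* = 184.
With the rebate, buyers effectively pay Pb = Ps − 48, where Ps is the price sellers receive.
Demand in terms of Ps becomes Qd = 478 − 3.5(Ps − 48) = 646 - 3.5Ps. Setting this equal to supply: 646 - 3.5Ps = -194 + 4.5Ps, so Ps = 105.
Buyers pay Pb = 105 − 48 = 57; Q' = -194 + 4.5·105 = 278.5.
Government outlay = subsidy × quantity = 48 × 278.5 = 13368.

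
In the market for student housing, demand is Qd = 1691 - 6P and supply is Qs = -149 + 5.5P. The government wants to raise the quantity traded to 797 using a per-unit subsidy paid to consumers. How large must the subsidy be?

At Q = 797, invert demand for the buyer price: Pb = (1691 − 797)/6 = 149; invert supply for the seller price: Ps = (797 − (-149))/5.5 = 172.
The subsidy must fill the gap: s = Ps − Pb = 172 − 149 = 23.

Required subsidy s = 23 per unit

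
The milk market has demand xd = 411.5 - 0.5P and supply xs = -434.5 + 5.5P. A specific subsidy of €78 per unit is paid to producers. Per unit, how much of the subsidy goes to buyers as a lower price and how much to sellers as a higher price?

Buyers gain €71.5 per unit; sellers gain €6.5 per unit

Pre-subsidy: 411.5 - 0.5P = -434.5 + 5.5P gives P* = 141, x* = 341.
With the subsidy, sellers receive Ps = Pb + 78 for each unit, where Pb is the price buyers pay.
Supply in terms of Pb becomes xs = -434.5 + 5.5(Pb + 78) = -5.5 + 5.5Pb. Setting this equal to demand: 411.5 - 0.5Pb = -5.5 + 5.5Pb, so Pb = 69.5.
Sellers receive Ps = 69.5 + 78 = 147.5; x' = 411.5 − 0.5·69.5 = 376.75.
Buyers' price falls by P* − Pb = 141 − 69.5 = 71.5; sellers' price rises by Ps − P* = 147.5 − 141 = 6.5.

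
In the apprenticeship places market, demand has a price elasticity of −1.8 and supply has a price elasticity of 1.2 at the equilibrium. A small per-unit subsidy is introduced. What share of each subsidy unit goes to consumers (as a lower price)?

Consumer share = 0.4

For a small subsidy around the equilibrium, the benefit split depends on the relative slopes, which at a point are proportional to the elasticities.
Buyer share = εs/(εs + |εd|) = 1.2/(1.2 + 1.8) = 0.4; seller share = |εd|/(εs + |εd|) = 0.6.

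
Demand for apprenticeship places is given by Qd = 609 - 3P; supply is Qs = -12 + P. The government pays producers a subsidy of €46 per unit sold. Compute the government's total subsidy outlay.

Pre-subsidy: 609 - 3P = -12 + P gives P* = 155.25, Q* = 143.25.
With the subsidy, sellers receive Ps = Pb + 46 for each unit, where Pb is the price buyers pay.
Supply in terms of Pb becomes Qs = -12 + 1(Pb + 46) = 34 + Pb. Setting this equal to demand: 609 - 3Pb = 34 + Pb, so Pb = 143.75.
Sellers receive Ps = 143.75 + 46 = 189.75; Q' = 609 − 3·143.75 = 177.75.
Government outlay = subsidy × quantity = 46 × 177.75 = 8176.5.

Government cost = €8176.5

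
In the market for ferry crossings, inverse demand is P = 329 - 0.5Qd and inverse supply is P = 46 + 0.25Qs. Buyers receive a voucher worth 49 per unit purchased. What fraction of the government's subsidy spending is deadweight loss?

Pre-subsidy: 329 - 0.5Q = 46 + 0.25Q gives Q* = 1132/3 and P* = 421/3.
With the rebate, buyers effectively pay Pb = Ps − 49, where Ps is the price sellers receive.
On the curves, Pb = 329 - 0.5Q and Ps = 46 + 0.25Q; the wedge Ps − Pb = 49 gives 46 + 0.25Q − (329 - 0.5Q) = 49, so Q' = 1328/3.
Then Pb = 329 − 0.5·(1328/3) = 323/3 and Ps = 46 + 0.25·(1328/3) = 470/3.
ΔCS = ½(1132/3 + 1328/3)(421/3 − 323/3) = 40180/3; ΔPS = ½(1132/3 + 1328/3)(470/3 − 421/3) = 20090/3.
Government spending = 49 × 1328/3 = 65072/3.
DWL = ½ × 49 × (1328/3 − 1132/3) = 4802/3; fraction = (4802/3) / (65072/3) = 49/664.

DWL / government spending = 49/664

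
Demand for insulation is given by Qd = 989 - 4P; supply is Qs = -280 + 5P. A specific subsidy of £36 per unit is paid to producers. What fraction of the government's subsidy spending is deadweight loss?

Pre-subsidy: 989 - 4P = -280 + 5P gives P* = 141, Q* = 425.
With the subsidy, sellers receive Ps = Pb + 36 for each unit, where Pb is the price buyers pay.
Supply in terms of Pb becomes Qs = -280 + 5(Pb + 36) = -100 + 5Pb. Setting this equal to demand: 989 - 4Pb = -100 + 5Pb, so Pb = 121.
Sellers receive Ps = 121 + 36 = 157; Q' = 989 − 4·121 = 505.
ΔCS = ½(425 + 505)(141 − 121) = 9300; ΔPS = ½(425 + 505)(157 − 141) = 7440.
Government spending = 36 × 505 = 18180.
DWL = ½ × 36 × (505 − 425) = 1440; fraction = 1440 / 18180 = 8/101.

DWL / government spending = 8/101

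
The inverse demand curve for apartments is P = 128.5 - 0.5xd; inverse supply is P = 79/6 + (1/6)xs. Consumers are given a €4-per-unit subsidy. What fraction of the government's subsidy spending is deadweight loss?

DWL / government spending = 3/179

Pre-subsidy: 128.5 - 0.5x = 79/6 + (1/6)x gives x* = 173 and P* = 42.
With the rebate, buyers effectively pay Pb = Ps − 4, where Ps is the price sellers receive.
On the curves, Pb = 128.5 - 0.5x and Ps = 79/6 + (1/6)x; the wedge Ps − Pb = 4 gives 79/6 + (1/6)x − (128.5 - 0.5x) = 4, so x' = 179.
Then Pb = 128.5 − 0.5·179 = 39 and Ps = 79/6 + (1/6)·179 = 43.
ΔCS = ½(173 + 179)(42 − 39) = 528; ΔPS = ½(173 + 179)(43 − 42) = 176.
Government spending = 4 × 179 = 716.
DWL = ½ × 4 × (179 − 173) = 12; fraction = 12 / 716 = 3/179.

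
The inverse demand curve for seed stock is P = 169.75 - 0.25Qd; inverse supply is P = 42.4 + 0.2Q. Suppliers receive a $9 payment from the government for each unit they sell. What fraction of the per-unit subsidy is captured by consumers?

Pre-subsidy: 169.75 - 0.25Q = 42.4 + 0.2Q gives Q* = 283 and P* = 99.
With the subsidy, sellers receive Ps = Pb + 9 for each unit, where Pb is the price buyers pay.
On the curves, Pb = 169.75 - 0.25Q and Ps = 42.4 + 0.2Q; the wedge Ps − Pb = 9 gives 42.4 + 0.2Q − (169.75 - 0.25Q) = 9, so Q' = 303.
Then Pb = 169.75 − 0.25·303 = 94 and Ps = 42.4 + 0.2·303 = 103.
Buyers' price falls by P* − Pb = 99 − 94 = 5; sellers' price rises by Ps − P* = 103 − 99 = 4.
So consumers capture 5/9 = 5/9 of each unit of subsidy.

Consumer share = 5/9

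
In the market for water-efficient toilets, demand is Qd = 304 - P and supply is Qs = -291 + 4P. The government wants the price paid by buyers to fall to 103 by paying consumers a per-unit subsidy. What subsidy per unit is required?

At a buyer price of 103, quantity demanded is 304 − 1·103 = 201.
Sellers supply 201 only when they receive Ps with -291 + 4·Ps = 201, i.e. Ps = 123.
s = Ps − Pb = 123 − 103 = 20.

Required subsidy s = 20 per unit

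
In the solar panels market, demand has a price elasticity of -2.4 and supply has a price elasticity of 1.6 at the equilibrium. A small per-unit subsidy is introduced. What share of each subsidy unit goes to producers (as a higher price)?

Producer share = 0.6

For a small subsidy around the equilibrium, the benefit split depends on the relative slopes, which at a point are proportional to the elasticities.
Buyer share = εs/(εs + |εd|) = 1.6/(1.6 + 2.4) = 0.4; seller share = |εd|/(εs + |εd|) = 0.6.
So producers capture 0.6 of the subsidy.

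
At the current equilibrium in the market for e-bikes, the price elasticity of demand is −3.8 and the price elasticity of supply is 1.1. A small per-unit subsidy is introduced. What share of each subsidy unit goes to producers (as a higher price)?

Producer share = 38/49

For a small subsidy around the equilibrium, the benefit split depends on the relative slopes, which at a point are proportional to the elasticities.
Buyer share = εs/(εs + |εd|) = 1.1/(1.1 + 3.8) = 11/49; seller share = |εd|/(εs + |εd|) = 38/49.
So producers capture 38/49 of the subsidy.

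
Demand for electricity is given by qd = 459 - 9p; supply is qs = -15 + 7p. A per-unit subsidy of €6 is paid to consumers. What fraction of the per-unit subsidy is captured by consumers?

Pre-subsidy: 459 - 9p = -15 + 7p gives p* = 29.625, q* = 192.375.
With the rebate, buyers effectively pay pb = ps − 6, where ps is the price sellers receive.
Demand in terms of ps becomes qd = 459 − 9(ps − 6) = 513 - 9ps. Setting this equal to supply: 513 - 9ps = -15 + 7ps, so ps = 33.
Buyers pay pb = 33 − 6 = 27; q' = -15 + 7·33 = 216.
Buyers' price falls by p* − pb = 29.625 − 27 = 2.625; sellers' price rises by ps − p* = 33 − 29.625 = 3.375.
So consumers capture 2.625/6 = 0.4375 of each unit of subsidy.

Consumer share = 0.4375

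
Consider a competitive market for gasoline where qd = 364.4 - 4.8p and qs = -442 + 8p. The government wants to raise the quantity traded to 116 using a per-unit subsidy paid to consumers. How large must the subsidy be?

At q = 116, invert demand for the buyer price: pb = (364.4 − 116)/4.8 = 51.75; invert supply for the seller price: ps = (116 − (-442))/8 = 69.75.
The subsidy must fill the gap: s = ps − pb = 69.75 − 51.75 = 18.

Required subsidy s = 18 per unit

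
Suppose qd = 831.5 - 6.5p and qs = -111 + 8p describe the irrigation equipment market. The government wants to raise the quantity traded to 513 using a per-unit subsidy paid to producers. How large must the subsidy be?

Required subsidy s = 29 per unit

At q = 513, invert demand for the buyer price: pb = (831.5 − 513)/6.5 = 49; invert supply for the seller price: ps = (513 − (-111))/8 = 78.
The subsidy must fill the gap: s = ps − pb = 78 − 49 = 29.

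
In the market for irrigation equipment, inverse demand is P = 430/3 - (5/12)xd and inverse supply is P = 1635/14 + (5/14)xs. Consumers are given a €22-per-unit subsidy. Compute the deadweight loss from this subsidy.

Pre-subsidy: 430/3 - (5/12)x = 1635/14 + (5/14)x gives x* = 446/13 and P* = 3355/26.
With the rebate, buyers effectively pay Pb = Ps − 22, where Ps is the price sellers receive.
On the curves, Pb = 430/3 - (5/12)x and Ps = 1635/14 + (5/14)x; the wedge Ps − Pb = 22 gives 1635/14 + (5/14)x − (430/3 - (5/12)x) = 22, so x' = 4078/65.
Then Pb = 430/3 − (5/12)·(4078/65) = 3047/26 and Ps = 1635/14 + (5/14)·(4078/65) = 3619/26.
The subsidy expands output by 4078/65 − 446/13 = 1848/65 past the efficient level; on those units the gap between marginal cost and willingness to pay runs from 0 up to 22.
DWL = ½ × 22 × 1848/65 = 20328/65.

Deadweight loss = 20328/65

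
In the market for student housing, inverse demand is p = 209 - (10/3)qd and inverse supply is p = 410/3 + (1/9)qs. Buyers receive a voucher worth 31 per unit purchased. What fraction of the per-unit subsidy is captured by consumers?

Pre-subsidy: 209 - (10/3)q = 410/3 + (1/9)q gives q* = 21 and p* = 139.
With the rebate, buyers effectively pay pb = ps − 31, where ps is the price sellers receive.
On the curves, pb = 209 - (10/3)q and ps = 410/3 + (1/9)q; the wedge ps − pb = 31 gives 410/3 + (1/9)q − (209 - (10/3)q) = 31, so q' = 30.
Then pb = 209 − (10/3)·30 = 109 and ps = 410/3 + (1/9)·30 = 140.
Buyers' price falls by p* − pb = 139 − 109 = 30; sellers' price rises by ps − p* = 140 − 139 = 1.
So consumers capture 30/31 = 30/31 of each unit of subsidy.

Consumer share = 30/31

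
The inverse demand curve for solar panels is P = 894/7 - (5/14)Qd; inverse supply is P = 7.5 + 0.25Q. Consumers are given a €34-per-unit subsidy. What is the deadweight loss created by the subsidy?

Deadweight loss = €952

Pre-subsidy: 894/7 - (5/14)Q = 7.5 + 0.25Q gives Q* = 198 and P* = 57.
With the rebate, buyers effectively pay Pb = Ps − 34, where Ps is the price sellers receive.
On the curves, Pb = 894/7 - (5/14)Q and Ps = 7.5 + 0.25Q; the wedge Ps − Pb = 34 gives 7.5 + 0.25Q − (894/7 - (5/14)Q) = 34, so Q' = 254.
Then Pb = 894/7 − (5/14)·254 = 37 and Ps = 7.5 + 0.25·254 = 71.
The subsidy expands output by 254 − 198 = 56 past the efficient level; on those units the gap between marginal cost and willingness to pay runs from 0 up to 34.
DWL = ½ × 34 × 56 = 952.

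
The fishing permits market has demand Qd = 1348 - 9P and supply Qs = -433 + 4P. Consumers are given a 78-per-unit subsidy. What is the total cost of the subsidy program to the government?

Government cost = 25818

Pre-subsidy: 1348 - 9P = -433 + 4P gives P* = 137, Q* = 115.
With the rebate, buyers effectively pay Pb = Ps − 78, where Ps is the price sellers receive.
Demand in terms of Ps becomes Qd = 1348 − 9(Ps − 78) = 2050 - 9Ps. Setting this equal to supply: 2050 - 9Ps = -433 + 4Ps, so Ps = 191.
Buyers pay Pb = 191 − 78 = 113; Q' = -433 + 4·191 = 331.
Government outlay = subsidy × quantity = 78 × 331 = 25818.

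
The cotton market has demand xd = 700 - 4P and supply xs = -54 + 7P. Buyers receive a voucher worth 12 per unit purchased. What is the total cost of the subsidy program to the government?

Pre-subsidy: 700 - 4P = -54 + 7P gives P* = 754/11, x* = 4684/11.
With the rebate, buyers effectively pay Pb = Ps − 12, where Ps is the price sellers receive.
Demand in terms of Ps becomes xd = 700 − 4(Ps − 12) = 748 - 4Ps. Setting this equal to supply: 748 - 4Ps = -54 + 7Ps, so Ps = 802/11.
Buyers pay Pb = 802/11 − 12 = 670/11; x' = -54 + 7·(802/11) = 5020/11.
Government outlay = subsidy × quantity = 12 × 5020/11 = 60240/11.

Government cost = 60240/11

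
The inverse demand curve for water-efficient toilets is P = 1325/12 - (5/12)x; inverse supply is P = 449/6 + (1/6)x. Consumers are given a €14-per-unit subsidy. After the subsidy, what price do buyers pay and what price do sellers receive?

Pre-subsidy: 1325/12 - (5/12)x = 449/6 + (1/6)x gives x* = 61 and P* = 85.
With the rebate, buyers effectively pay Pb = Ps − 14, where Ps is the price sellers receive.
On the curves, Pb = 1325/12 - (5/12)x and Ps = 449/6 + (1/6)x; the wedge Ps − Pb = 14 gives 449/6 + (1/6)x − (1325/12 - (5/12)x) = 14, so x' = 85.
Then Pb = 1325/12 − (5/12)·85 = 75 and Ps = 449/6 + (1/6)·85 = 89.

Buyers pay €75; sellers receive €89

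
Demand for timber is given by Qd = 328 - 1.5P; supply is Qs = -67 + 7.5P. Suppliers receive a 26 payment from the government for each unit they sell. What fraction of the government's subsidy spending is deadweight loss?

DWL / government spending = 15/272

Pre-subsidy: 328 - 1.5P = -67 + 7.5P gives P* = 395/9, Q* = 1573/6.
With the subsidy, sellers receive Ps = Pb + 26 for each unit, where Pb is the price buyers pay.
Supply in terms of Pb becomes Qs = -67 + 7.5(Pb + 26) = 128 + 7.5Pb. Setting this equal to demand: 328 - 1.5Pb = 128 + 7.5Pb, so Pb = 200/9.
Sellers receive Ps = 200/9 + 26 = 434/9; Q' = 328 − 1.5·(200/9) = 884/3.
ΔCS = ½(1573/6 + 884/3)(395/9 − 200/9) = 217165/36; ΔPS = ½(1573/6 + 884/3)(434/9 − 395/9) = 43433/36.
Government spending = 26 × 884/3 = 22984/3.
DWL = ½ × 26 × (884/3 − 1573/6) = 422.5; fraction = 422.5 / (22984/3) = 15/272.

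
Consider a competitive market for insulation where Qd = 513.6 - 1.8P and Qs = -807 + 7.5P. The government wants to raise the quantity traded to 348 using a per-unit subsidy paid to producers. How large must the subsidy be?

At Q = 348, invert demand for the buyer price: Pb = (513.6 − 348)/1.8 = 92; invert supply for the seller price: Ps = (348 − (-807))/7.5 = 154.
The subsidy must fill the gap: s = Ps − Pb = 154 − 92 = 62.

Required subsidy s = 62 per unit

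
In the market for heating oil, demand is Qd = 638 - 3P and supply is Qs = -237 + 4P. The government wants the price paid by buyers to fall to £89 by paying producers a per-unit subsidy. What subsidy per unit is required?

At a buyer price of 89, quantity demanded is 638 − 3·89 = 371.
Sellers supply 371 only when they receive Ps with -237 + 4·Ps = 371, i.e. Ps = 152.
s = Ps − Pb = 152 − 89 = 63.

Required subsidy s = £63 per unit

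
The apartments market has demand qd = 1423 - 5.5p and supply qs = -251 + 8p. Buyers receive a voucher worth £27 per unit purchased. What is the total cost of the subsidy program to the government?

Pre-subsidy: 1423 - 5.5p = -251 + 8p gives p* = 124, q* = 741.
With the rebate, buyers effectively pay pb = ps − 27, where ps is the price sellers receive.
Demand in terms of ps becomes qd = 1423 − 5.5(ps − 27) = 1571.5 - 5.5ps. Setting this equal to supply: 1571.5 - 5.5ps = -251 + 8ps, so ps = 135.
Buyers pay pb = 135 − 27 = 108; q' = -251 + 8·135 = 829.
Government outlay = subsidy × quantity = 27 × 829 = 22383.

Government cost = £22383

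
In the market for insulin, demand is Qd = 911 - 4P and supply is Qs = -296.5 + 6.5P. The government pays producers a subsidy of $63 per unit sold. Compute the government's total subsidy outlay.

Pre-subsidy: 911 - 4P = -296.5 + 6.5P gives P* = 115, Q* = 451.
With the subsidy, sellers receive Ps = Pb + 63 for each unit, where Pb is the price buyers pay.
Supply in terms of Pb becomes Qs = -296.5 + 6.5(Pb + 63) = 113 + 6.5Pb. Setting this equal to demand: 911 - 4Pb = 113 + 6.5Pb, so Pb = 76.
Sellers receive Ps = 76 + 63 = 139; Q' = 911 − 4·76 = 607.
Government outlay = subsidy × quantity = 63 × 607 = 38241.

Government cost = $38241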